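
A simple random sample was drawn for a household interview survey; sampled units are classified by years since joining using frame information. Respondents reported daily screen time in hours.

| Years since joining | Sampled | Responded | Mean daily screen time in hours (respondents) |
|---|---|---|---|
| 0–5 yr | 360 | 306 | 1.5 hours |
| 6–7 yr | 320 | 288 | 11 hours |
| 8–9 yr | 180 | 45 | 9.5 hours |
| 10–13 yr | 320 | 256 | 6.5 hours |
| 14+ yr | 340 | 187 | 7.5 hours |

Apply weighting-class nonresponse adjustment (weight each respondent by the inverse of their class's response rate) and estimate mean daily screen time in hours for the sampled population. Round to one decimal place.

Class response rates: 0–5 yr 306/360 = 85%, 6–7 yr 288/320 = 90%, 8–9 yr 45/180 = 25%, 10–13 yr 256/320 = 80%, 14+ yr 187/340 = 55%.
With weight = n_sampled/n_responded per class, the weighted class total is n_sampled:
  0–5 yr: 360 × 1.5 = 540
  6–7 yr: 320 × 11 = 3520
  8–9 yr: 180 × 9.5 = 1710
  10–13 yr: 320 × 6.5 = 2080
  14+ yr: 340 × 7.5 = 2550
Adjusted estimate = 10,400 / 1,520 = 6.84211 → 6.8.

6.8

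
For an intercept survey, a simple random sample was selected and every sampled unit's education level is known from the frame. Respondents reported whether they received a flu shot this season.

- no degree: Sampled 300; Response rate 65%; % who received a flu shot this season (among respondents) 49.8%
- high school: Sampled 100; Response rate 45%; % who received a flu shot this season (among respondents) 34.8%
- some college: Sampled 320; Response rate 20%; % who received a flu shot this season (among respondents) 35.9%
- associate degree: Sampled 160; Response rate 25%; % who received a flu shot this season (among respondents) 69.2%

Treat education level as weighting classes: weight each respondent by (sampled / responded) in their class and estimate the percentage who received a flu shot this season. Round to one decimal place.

Each respondent's weight = sampled/responded in their class; summing within a class gives n_sampled, so:
  no degree: 300 × 49.8 = 14,940
  high school: 100 × 34.8 = 3480
  some college: 320 × 35.9 = 11,488
  associate degree: 160 × 69.2 = 11,072
Adjusted estimate = 40,980 / 880 = 46.5682 → 46.6%.

46.6%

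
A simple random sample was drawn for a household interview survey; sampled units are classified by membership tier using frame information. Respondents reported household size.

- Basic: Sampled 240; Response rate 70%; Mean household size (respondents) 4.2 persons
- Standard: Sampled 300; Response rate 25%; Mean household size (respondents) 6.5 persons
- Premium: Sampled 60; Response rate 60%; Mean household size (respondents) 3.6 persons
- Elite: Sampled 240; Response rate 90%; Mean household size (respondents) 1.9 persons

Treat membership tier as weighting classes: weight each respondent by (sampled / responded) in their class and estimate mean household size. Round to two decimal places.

4.32

Each respondent's weight = sampled/responded in their class; summing within a class gives n_sampled, so:
  Basic: 240 × 4.2 = 1008
  Standard: 300 × 6.5 = 1950
  Premium: 60 × 3.6 = 216
  Elite: 240 × 1.9 = 456
Adjusted estimate = 3630 / 840 = 4.32143 → 4.32.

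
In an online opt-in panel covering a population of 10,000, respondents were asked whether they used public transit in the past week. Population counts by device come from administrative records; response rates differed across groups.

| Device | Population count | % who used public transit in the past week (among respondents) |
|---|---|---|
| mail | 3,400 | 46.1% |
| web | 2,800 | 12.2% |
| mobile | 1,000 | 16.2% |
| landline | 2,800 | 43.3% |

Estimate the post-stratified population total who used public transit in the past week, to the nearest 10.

3,280

Estimated count per cell = population count × respondent percentage:
  mail: 3,400 × 46.1% = 1567.4
  web: 2,800 × 12.2% = 341.6
  mobile: 1,000 × 16.2% = 162
  landline: 2,800 × 43.3% = 1212.4
Estimated total = 3283.4 → 3,280.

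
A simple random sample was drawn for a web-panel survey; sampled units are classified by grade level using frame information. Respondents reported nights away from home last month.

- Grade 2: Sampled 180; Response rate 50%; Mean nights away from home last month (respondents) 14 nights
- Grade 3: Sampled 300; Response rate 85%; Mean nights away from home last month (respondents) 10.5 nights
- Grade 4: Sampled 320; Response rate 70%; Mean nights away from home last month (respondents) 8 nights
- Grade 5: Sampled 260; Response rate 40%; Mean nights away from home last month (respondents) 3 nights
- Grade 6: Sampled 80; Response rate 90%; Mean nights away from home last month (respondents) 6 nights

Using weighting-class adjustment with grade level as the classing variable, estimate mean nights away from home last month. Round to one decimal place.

8.3

With weight = n_sampled/n_responded per class, the weighted class total is n_sampled:
  Grade 2: 180 × 14 = 2520
  Grade 3: 300 × 10.5 = 3150
  Grade 4: 320 × 8 = 2560
  Grade 5: 260 × 3 = 780
  Grade 6: 80 × 6 = 480
Adjusted estimate = 9490 / 1,140 = 8.32456 → 8.3.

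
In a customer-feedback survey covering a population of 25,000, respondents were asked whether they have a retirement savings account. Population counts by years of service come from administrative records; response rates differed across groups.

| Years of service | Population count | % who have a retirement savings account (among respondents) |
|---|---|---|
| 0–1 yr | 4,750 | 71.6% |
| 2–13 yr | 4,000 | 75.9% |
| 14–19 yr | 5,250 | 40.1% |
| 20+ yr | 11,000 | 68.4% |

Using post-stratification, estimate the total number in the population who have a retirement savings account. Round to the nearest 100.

16,100

Estimated count per cell = population count × respondent percentage:
  0–1 yr: 4,750 × 71.6% = 3401
  2–13 yr: 4,000 × 75.9% = 3036
  14–19 yr: 5,250 × 40.1% = 2105.25
  20+ yr: 11,000 × 68.4% = 7524
Estimated total = 16066.2 → 16,100.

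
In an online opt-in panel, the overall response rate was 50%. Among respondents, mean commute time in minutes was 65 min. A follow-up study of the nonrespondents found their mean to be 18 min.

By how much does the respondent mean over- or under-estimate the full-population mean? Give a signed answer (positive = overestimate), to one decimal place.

+23.5

Nonresponse fraction = 1 − 0.5 = 0.5.
Bias = (nonresponse fraction) × (respondent mean − nonrespondent mean)
     = 0.5 × (65 − 18) = 0.5 × 47 = 23.5.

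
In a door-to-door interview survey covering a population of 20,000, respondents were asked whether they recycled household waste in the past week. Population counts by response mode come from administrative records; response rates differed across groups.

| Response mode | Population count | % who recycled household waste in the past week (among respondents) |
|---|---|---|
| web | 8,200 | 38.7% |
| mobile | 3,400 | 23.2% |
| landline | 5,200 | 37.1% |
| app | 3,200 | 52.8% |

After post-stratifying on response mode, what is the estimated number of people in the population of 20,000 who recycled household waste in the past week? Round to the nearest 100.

Apply each group's respondent rate to its population count:
  web: 8,200 × 38.7% = 3173.4
  mobile: 3,400 × 23.2% = 788.8
  landline: 5,200 × 37.1% = 1929.2
  app: 3,200 × 52.8% = 1689.6
Estimated total = 7581 → 7,600.

7,600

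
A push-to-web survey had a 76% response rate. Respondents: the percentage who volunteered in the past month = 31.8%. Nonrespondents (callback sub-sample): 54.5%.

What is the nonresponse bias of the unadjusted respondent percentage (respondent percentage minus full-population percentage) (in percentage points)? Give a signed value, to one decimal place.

Nonresponse fraction = 1 − 0.76 = 0.24.
Bias = (nonresponse fraction) × (respondent percentage − nonrespondent percentage)
     = 0.24 × (31.8 − 54.5) = 0.24 × -22.7 = -5.448.

-5.4 percentage points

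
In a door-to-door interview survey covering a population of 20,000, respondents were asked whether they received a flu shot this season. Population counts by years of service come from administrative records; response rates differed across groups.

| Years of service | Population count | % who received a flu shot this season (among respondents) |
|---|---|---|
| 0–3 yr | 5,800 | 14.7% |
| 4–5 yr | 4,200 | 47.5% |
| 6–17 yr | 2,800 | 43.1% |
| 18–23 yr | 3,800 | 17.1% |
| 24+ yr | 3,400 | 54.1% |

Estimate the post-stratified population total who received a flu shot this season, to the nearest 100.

Each cell contributes its population count × the respondent rate:
  0–3 yr: 5,800 × 14.7% = 852.6
  4–5 yr: 4,200 × 47.5% = 1995
  6–17 yr: 2,800 × 43.1% = 1206.8
  18–23 yr: 3,800 × 17.1% = 649.8
  24+ yr: 3,400 × 54.1% = 1839.4
Estimated total = 6543.6 → 6,500.

6,500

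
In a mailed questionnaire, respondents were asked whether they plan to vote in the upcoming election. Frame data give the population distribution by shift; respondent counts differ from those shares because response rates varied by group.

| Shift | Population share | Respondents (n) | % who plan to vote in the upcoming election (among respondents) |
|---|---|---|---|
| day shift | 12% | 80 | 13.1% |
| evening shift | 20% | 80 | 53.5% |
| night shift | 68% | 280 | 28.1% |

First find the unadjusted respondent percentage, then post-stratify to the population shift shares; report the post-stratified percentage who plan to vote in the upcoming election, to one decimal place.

Naive respondent-only estimate (weights = respondent counts):
  (80/440)×13.1 + (80/440)×53.5 + (280/440)×28.1 = 29.9909%
Post-stratifying to population shares instead:
  0.12×13.1 + 0.2×53.5 + 0.68×28.1 = 31.38%

31.4%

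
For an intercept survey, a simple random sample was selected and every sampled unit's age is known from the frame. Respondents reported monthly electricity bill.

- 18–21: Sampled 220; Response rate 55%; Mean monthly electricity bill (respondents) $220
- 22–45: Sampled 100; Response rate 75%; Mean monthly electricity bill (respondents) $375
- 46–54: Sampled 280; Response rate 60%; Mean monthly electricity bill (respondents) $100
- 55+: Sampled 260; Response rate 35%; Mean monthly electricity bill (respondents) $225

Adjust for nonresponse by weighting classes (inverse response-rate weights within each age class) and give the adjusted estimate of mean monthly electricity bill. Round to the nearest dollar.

Weighting each respondent by the inverse class response rate inflates each class back to its sampled size, so the class weight is n_sampled:
  18–21: 220 × 220 = 48,400
  22–45: 100 × 375 = 37,500
  46–54: 280 × 100 = 28,000
  55+: 260 × 225 = 58,500
Adjusted estimate = 172,400 / 860 = 200.465 → $200.

$200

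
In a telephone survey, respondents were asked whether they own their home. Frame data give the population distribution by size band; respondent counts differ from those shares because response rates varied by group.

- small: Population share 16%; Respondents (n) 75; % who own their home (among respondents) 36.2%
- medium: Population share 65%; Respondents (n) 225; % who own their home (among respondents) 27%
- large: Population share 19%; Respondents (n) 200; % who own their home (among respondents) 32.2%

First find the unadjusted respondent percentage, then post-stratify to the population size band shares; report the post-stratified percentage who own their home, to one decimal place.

Without adjustment, the pooled respondent share is:
  (75/500)×36.2 + (225/500)×27 + (200/500)×32.2 = 30.46%
Reweighting by population size band shares:
  0.16×36.2 + 0.65×27 + 0.19×32.2 = 29.46%

29.5%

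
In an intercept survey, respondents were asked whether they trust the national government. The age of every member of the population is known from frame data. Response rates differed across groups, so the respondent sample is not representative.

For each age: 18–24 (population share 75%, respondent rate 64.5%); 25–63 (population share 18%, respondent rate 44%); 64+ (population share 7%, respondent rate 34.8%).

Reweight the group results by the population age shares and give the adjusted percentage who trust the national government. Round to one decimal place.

58.7%

Each cell contributes population-share × respondent value:
  18–24: 0.75 × 64.5 = 48.375
  25–63: 0.18 × 44 = 7.92
  64+: 0.07 × 34.8 = 2.436
Post-stratified estimate = 58.731 → 58.7%.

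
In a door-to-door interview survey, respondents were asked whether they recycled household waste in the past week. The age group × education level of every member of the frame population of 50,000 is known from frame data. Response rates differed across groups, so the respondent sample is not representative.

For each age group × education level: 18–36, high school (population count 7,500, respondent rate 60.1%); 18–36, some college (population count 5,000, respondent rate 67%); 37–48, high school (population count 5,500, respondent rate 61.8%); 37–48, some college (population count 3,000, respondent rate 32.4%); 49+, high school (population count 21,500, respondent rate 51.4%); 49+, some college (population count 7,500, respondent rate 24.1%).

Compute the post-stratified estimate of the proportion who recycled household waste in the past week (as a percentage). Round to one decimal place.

50.2%

Each cell contributes population-share × respondent value:
  18–36, high school: (7,500/50,000) × 60.1 = 9.015
  18–36, some college: (5,000/50,000) × 67 = 6.7
  37–48, high school: (5,500/50,000) × 61.8 = 6.798
  37–48, some college: (3,000/50,000) × 32.4 = 1.944
  49+, high school: (21,500/50,000) × 51.4 = 22.102
  49+, some college: (7,500/50,000) × 24.1 = 3.615
Post-stratified estimate = 50.174 → 50.2%.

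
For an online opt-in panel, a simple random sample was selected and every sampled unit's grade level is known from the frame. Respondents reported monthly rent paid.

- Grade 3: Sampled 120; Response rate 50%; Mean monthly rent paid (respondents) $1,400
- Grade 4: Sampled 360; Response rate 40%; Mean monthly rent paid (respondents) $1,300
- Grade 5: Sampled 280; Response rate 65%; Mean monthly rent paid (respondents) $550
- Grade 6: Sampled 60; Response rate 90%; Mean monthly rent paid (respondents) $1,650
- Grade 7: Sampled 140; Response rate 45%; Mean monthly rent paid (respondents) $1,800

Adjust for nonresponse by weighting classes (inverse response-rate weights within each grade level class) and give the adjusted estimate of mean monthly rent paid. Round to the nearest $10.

$1,190

Inverse-response-rate weighting restores each class to its sampled count, so class totals weight by n_sampled:
  Grade 3: 120 × 1400 = 168,000
  Grade 4: 360 × 1300 = 468,000
  Grade 5: 280 × 550 = 154,000
  Grade 6: 60 × 1650 = 99,000
  Grade 7: 140 × 1800 = 252,000
Adjusted estimate = 1,141,000 / 960 = 1188.54 → $1,190.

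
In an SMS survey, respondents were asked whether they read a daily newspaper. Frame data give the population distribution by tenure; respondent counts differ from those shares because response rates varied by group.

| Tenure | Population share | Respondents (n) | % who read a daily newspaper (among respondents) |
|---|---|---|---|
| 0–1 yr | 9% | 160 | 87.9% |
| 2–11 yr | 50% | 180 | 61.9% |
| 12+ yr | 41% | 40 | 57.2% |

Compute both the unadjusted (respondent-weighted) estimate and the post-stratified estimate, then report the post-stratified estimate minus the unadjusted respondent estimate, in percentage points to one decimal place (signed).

Naive respondent-only estimate (weights = respondent counts):
  (160/380)×87.9 + (180/380)×61.9 + (40/380)×57.2 = 72.3526%
Post-stratifying to population shares instead:
  0.09×87.9 + 0.5×61.9 + 0.41×57.2 = 62.313%
Difference = 62.313 − 72.3526 = -10.0396 pp.

-10.0 percentage points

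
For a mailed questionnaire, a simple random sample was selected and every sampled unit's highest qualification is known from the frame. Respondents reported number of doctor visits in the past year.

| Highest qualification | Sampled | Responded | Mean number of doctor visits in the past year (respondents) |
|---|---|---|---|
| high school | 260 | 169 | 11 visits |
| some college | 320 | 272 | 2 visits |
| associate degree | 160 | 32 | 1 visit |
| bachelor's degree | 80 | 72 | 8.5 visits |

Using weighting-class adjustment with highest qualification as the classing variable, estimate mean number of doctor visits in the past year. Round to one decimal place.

5.3

Class response rates: high school 169/260 = 65%, some college 272/320 = 85%, associate degree 32/160 = 20%, bachelor's degree 72/80 = 90%.
Each respondent's weight = sampled/responded in their class; summing within a class gives n_sampled, so:
  high school: 260 × 11 = 2860
  some college: 320 × 2 = 640
  associate degree: 160 × 1 = 160
  bachelor's degree: 80 × 8.5 = 680
Adjusted estimate = 4340 / 820 = 5.29268 → 5.3.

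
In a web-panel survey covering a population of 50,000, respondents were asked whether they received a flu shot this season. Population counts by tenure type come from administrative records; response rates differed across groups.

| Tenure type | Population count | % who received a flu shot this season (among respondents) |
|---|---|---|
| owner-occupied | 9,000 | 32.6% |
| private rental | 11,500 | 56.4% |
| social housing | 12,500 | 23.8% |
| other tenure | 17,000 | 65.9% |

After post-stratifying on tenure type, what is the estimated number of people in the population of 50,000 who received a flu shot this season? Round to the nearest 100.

Apply each group's respondent rate to its population count:
  owner-occupied: 9,000 × 32.6% = 2934
  private rental: 11,500 × 56.4% = 6486
  social housing: 12,500 × 23.8% = 2975
  other tenure: 17,000 × 65.9% = 11,203
Estimated total = 23,598 → 23,600.

23,600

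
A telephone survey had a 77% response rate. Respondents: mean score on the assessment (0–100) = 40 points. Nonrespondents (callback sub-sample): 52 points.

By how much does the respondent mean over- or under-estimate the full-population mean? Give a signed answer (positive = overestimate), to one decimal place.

-2.8

Nonresponse fraction = 1 − 0.77 = 0.23.
Bias = (nonresponse fraction) × (respondent mean − nonrespondent mean)
     = 0.23 × (40 − 52) = 0.23 × -12 = -2.76.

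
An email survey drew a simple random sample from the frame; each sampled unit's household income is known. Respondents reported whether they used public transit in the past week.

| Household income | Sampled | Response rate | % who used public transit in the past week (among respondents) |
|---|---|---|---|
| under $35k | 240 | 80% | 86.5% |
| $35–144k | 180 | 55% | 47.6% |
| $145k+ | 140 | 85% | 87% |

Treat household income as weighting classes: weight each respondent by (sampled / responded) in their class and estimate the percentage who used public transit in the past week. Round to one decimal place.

Weighting each respondent by the inverse class response rate inflates each class back to its sampled size, so the class weight is n_sampled:
  under $35k: 240 × 86.5 = 20,760
  $35–144k: 180 × 47.6 = 8568
  $145k+: 140 × 87 = 12,180
Adjusted estimate = 41,508 / 560 = 74.1214 → 74.1%.

74.1%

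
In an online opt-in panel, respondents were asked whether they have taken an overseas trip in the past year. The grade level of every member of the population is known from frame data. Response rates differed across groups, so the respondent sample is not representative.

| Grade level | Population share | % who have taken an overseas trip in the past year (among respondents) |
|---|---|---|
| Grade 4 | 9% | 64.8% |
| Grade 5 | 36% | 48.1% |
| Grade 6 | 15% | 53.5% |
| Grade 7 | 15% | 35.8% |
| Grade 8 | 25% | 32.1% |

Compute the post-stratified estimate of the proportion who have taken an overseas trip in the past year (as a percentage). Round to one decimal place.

Post-stratification weights by population share, not respondent share:
  Grade 4: 0.09 × 64.8 = 5.832
  Grade 5: 0.36 × 48.1 = 17.316
  Grade 6: 0.15 × 53.5 = 8.025
  Grade 7: 0.15 × 35.8 = 5.37
  Grade 8: 0.25 × 32.1 = 8.025
Post-stratified estimate = 44.568 → 44.6%.

44.6%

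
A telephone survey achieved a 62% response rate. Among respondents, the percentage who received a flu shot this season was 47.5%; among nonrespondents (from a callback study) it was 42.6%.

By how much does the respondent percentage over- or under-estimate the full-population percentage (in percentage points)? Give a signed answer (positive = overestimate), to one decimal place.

Nonresponse fraction = 1 − 0.62 = 0.38.
Bias = (nonresponse fraction) × (respondent percentage − nonrespondent percentage)
     = 0.38 × (47.5 − 42.6) = 0.38 × 4.9 = 1.862.

+1.9 percentage points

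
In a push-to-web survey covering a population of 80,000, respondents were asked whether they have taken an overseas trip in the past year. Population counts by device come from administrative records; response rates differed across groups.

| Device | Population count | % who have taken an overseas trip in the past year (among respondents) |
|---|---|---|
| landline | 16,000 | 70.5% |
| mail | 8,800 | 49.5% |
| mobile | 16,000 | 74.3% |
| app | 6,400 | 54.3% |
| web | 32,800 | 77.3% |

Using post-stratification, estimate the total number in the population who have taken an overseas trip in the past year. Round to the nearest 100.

56,400

Estimated count per cell = population count × respondent percentage:
  landline: 16,000 × 70.5% = 11,280
  mail: 8,800 × 49.5% = 4356
  mobile: 16,000 × 74.3% = 11,888
  app: 6,400 × 54.3% = 3475.2
  web: 32,800 × 77.3% = 25354.4
Estimated total = 56353.6 → 56,400.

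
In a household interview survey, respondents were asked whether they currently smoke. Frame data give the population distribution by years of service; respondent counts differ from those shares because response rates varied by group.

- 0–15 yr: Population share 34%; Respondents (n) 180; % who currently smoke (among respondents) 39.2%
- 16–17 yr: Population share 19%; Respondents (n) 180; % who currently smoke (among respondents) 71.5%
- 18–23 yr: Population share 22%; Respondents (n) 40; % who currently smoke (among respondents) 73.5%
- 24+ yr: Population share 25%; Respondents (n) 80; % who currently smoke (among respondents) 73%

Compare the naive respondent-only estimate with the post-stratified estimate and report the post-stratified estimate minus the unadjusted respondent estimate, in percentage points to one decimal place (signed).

Without adjustment, the pooled respondent share is:
  (180/480)×39.2 + (180/480)×71.5 + (40/480)×73.5 + (80/480)×73 = 59.8042%
Post-stratified estimate weights by population shares:
  0.34×39.2 + 0.19×71.5 + 0.22×73.5 + 0.25×73 = 61.333%
Difference = 61.333 − 59.8042 = 1.5288 pp.

+1.5 percentage points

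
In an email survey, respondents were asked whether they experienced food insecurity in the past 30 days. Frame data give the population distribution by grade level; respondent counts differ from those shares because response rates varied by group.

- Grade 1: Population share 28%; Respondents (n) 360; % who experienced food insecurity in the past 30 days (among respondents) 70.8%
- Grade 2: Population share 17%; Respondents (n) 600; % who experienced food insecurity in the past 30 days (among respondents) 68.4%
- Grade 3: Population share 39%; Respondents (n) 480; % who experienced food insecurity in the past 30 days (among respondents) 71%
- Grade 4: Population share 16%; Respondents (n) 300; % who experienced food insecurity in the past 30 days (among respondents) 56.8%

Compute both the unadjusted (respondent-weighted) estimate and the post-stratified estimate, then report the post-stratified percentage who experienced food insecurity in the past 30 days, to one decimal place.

Unadjusted (pooled respondent) estimate weights by respondent counts:
  (360/1740)×70.8 + (600/1740)×68.4 + (480/1740)×71 + (300/1740)×56.8 = 67.6138%
Reweighting by population grade level shares:
  0.28×70.8 + 0.17×68.4 + 0.39×71 + 0.16×56.8 = 68.23%

68.2%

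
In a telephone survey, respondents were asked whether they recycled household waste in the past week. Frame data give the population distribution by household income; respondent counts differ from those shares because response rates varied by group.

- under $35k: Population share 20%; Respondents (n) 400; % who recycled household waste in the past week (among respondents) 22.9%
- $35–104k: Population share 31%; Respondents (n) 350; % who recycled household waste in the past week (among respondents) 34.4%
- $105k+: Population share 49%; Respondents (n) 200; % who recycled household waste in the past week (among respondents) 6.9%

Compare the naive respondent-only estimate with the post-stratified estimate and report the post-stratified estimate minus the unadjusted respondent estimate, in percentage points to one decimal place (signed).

-5.1 percentage points

Without adjustment, the pooled respondent share is:
  (400/950)×22.9 + (350/950)×34.4 + (200/950)×6.9 = 23.7684%
Post-stratified estimate weights by population shares:
  0.2×22.9 + 0.31×34.4 + 0.49×6.9 = 18.625%
Difference = 18.625 − 23.7684 = -5.1434 pp.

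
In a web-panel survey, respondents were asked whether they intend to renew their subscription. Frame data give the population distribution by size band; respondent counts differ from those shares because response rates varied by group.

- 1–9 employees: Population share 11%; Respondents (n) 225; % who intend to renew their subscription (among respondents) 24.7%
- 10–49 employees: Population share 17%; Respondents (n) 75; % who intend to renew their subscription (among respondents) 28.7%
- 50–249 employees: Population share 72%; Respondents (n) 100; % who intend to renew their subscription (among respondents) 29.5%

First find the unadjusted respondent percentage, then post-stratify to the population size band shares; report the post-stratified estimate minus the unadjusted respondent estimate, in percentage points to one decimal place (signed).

+2.2 percentage points

Naive respondent-only estimate (weights = respondent counts):
  (225/400)×24.7 + (75/400)×28.7 + (100/400)×29.5 = 26.65%
Post-stratifying to population shares instead:
  0.11×24.7 + 0.17×28.7 + 0.72×29.5 = 28.836%
Difference = 28.836 − 26.65 = 2.186 pp.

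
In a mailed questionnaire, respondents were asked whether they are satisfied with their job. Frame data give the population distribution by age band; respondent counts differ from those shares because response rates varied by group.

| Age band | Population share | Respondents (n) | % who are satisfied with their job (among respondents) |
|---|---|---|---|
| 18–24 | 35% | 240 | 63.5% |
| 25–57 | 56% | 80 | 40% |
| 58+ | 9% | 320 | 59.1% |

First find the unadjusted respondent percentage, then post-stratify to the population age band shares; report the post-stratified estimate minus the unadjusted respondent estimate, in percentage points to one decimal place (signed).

Without adjustment, the pooled respondent share is:
  (240/640)×63.5 + (80/640)×40 + (320/640)×59.1 = 58.3625%
Post-stratifying to population shares instead:
  0.35×63.5 + 0.56×40 + 0.09×59.1 = 49.944%
Difference = 49.944 − 58.3625 = -8.4185 pp.

-8.4 percentage points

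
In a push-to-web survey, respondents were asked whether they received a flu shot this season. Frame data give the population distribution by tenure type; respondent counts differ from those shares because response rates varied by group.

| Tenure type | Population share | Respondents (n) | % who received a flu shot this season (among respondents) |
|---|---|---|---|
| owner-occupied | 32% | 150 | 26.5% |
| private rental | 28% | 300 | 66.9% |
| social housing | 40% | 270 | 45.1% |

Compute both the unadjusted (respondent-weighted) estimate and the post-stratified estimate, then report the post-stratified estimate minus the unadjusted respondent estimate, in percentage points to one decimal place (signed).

Without adjustment, the pooled respondent share is:
  (150/720)×26.5 + (300/720)×66.9 + (270/720)×45.1 = 50.3083%
Post-stratifying to population shares instead:
  0.32×26.5 + 0.28×66.9 + 0.4×45.1 = 45.252%
Difference = 45.252 − 50.3083 = -5.0563 pp.

-5.1 percentage points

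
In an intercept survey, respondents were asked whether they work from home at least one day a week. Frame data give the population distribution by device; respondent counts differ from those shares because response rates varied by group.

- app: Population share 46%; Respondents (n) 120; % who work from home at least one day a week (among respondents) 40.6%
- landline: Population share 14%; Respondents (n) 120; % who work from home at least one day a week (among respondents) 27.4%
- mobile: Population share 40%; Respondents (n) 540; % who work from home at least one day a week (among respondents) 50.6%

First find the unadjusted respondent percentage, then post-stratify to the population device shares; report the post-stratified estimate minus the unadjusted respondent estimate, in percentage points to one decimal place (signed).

Naive respondent-only estimate (weights = respondent counts):
  (120/780)×40.6 + (120/780)×27.4 + (540/780)×50.6 = 45.4923%
Reweighting by population device shares:
  0.46×40.6 + 0.14×27.4 + 0.4×50.6 = 42.752%
Difference = 42.752 − 45.4923 = -2.7403 pp.

-2.7 percentage points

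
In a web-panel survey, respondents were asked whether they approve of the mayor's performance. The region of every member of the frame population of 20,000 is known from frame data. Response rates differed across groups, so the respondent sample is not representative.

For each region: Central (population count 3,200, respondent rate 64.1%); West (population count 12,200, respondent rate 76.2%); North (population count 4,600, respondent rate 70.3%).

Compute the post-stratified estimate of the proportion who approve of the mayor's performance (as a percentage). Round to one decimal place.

Each cell contributes population-share × respondent value:
  Central: (3,200/20,000) × 64.1 = 10.256
  West: (12,200/20,000) × 76.2 = 46.482
  North: (4,600/20,000) × 70.3 = 16.169
Post-stratified estimate = 72.907 → 72.9%.

72.9%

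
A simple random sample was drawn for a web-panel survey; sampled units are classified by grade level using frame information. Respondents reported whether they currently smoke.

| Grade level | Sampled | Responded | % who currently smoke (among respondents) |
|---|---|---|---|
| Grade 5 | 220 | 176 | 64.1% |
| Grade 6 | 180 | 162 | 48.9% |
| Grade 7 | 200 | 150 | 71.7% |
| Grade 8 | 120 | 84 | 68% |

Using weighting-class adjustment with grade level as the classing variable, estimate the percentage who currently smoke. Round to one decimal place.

63.1%

Response rates by class: Grade 5 176/220 = 80%, Grade 6 162/180 = 90%, Grade 7 150/200 = 75%, Grade 8 84/120 = 70%.
Each respondent's weight = sampled/responded in their class; summing within a class gives n_sampled, so:
  Grade 5: 220 × 64.1 = 14102
  Grade 6: 180 × 48.9 = 8802
  Grade 7: 200 × 71.7 = 14,340
  Grade 8: 120 × 68 = 8160
Adjusted estimate = 45,404 / 720 = 63.0611 → 63.1%.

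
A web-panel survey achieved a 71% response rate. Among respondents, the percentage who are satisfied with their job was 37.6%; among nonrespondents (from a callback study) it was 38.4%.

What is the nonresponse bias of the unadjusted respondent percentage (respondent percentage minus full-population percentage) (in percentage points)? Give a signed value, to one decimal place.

Nonresponse fraction = 1 − 0.71 = 0.29.
Bias = (nonresponse fraction) × (respondent percentage − nonrespondent percentage)
     = 0.29 × (37.6 − 38.4) = 0.29 × -0.8 = -0.232.

-0.2 percentage points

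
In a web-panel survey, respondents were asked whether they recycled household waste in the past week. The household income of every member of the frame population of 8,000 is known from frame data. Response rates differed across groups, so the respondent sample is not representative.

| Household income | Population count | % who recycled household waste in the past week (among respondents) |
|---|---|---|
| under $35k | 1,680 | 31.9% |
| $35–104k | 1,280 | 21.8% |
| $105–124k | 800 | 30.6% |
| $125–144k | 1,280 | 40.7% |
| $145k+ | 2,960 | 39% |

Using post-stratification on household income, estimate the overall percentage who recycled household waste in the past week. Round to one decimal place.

34.2%

Post-stratification weights by population share, not respondent share:
  under $35k: (1,680/8,000) × 31.9 = 6.699
  $35–104k: (1,280/8,000) × 21.8 = 3.488
  $105–124k: (800/8,000) × 30.6 = 3.06
  $125–144k: (1,280/8,000) × 40.7 = 6.512
  $145k+: (2,960/8,000) × 39 = 14.43
Post-stratified estimate = 34.189 → 34.2%.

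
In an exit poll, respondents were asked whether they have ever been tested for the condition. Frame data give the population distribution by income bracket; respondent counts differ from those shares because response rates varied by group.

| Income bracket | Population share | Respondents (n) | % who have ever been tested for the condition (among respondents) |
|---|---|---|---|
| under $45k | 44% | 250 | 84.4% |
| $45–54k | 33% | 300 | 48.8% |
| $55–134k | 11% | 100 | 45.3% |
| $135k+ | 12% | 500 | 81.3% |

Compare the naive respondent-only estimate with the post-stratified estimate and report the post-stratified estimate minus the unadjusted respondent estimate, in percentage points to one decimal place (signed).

-2.4 percentage points

Without adjustment, the pooled respondent share is:
  (250/1150)×84.4 + (300/1150)×48.8 + (100/1150)×45.3 + (500/1150)×81.3 = 70.3652%
Post-stratified estimate weights by population shares:
  0.44×84.4 + 0.33×48.8 + 0.11×45.3 + 0.12×81.3 = 67.979%
Difference = 67.979 − 70.3652 = -2.3862 pp.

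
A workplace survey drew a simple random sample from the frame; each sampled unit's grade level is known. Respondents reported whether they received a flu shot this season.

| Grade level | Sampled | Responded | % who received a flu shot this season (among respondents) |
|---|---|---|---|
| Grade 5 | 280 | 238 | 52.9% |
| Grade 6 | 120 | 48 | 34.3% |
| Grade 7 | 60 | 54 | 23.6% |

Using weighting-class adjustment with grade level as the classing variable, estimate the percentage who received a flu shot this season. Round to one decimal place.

Response rates by class: Grade 5 238/280 = 85%, Grade 6 48/120 = 40%, Grade 7 54/60 = 90%.
Each respondent's weight = sampled/responded in their class; summing within a class gives n_sampled, so:
  Grade 5: 280 × 52.9 = 14,812
  Grade 6: 120 × 34.3 = 4116
  Grade 7: 60 × 23.6 = 1416
Adjusted estimate = 20,344 / 460 = 44.2261 → 44.2%.

44.2%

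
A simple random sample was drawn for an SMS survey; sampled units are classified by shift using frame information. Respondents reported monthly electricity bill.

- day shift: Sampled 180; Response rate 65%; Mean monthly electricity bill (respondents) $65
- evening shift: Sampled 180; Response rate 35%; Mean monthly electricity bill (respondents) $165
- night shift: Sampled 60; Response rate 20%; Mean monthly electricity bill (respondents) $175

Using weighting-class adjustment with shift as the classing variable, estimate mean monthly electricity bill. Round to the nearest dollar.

$124

Weighting each respondent by the inverse class response rate inflates each class back to its sampled size, so the class weight is n_sampled:
  day shift: 180 × 65 = 11,700
  evening shift: 180 × 165 = 29,700
  night shift: 60 × 175 = 10,500
Adjusted estimate = 51,900 / 420 = 123.571 → $124.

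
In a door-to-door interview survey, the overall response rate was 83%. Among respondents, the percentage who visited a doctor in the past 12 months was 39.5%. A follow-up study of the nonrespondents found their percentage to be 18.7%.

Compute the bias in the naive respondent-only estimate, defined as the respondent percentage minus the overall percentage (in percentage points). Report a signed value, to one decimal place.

Nonresponse fraction = 1 − 0.83 = 0.17.
Bias = (nonresponse fraction) × (respondent percentage − nonrespondent percentage)
     = 0.17 × (39.5 − 18.7) = 0.17 × 20.8 = 3.536.

+3.5 percentage points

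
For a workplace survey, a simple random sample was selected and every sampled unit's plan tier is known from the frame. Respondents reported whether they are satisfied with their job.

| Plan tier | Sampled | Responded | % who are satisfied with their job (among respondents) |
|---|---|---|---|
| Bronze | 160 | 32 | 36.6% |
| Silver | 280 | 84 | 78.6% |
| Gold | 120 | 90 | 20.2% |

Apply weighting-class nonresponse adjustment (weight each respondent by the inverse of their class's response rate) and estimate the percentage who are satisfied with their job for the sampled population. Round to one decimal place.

54.1%

Response rates by class: Bronze 32/160 = 20%, Silver 84/280 = 30%, Gold 90/120 = 75%.
Inverse-response-rate weighting restores each class to its sampled count, so class totals weight by n_sampled:
  Bronze: 160 × 36.6 = 5856
  Silver: 280 × 78.6 = 22,008
  Gold: 120 × 20.2 = 2424
Adjusted estimate = 30,288 / 560 = 54.0857 → 54.1%.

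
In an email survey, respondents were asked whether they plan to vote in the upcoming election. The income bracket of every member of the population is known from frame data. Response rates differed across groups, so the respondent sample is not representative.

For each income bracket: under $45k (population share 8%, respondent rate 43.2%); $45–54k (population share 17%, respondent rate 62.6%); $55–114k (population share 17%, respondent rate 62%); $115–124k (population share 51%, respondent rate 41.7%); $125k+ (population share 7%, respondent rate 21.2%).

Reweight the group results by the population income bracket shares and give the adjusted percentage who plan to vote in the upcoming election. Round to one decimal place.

Weight each group's respondent value by its population share:
  under $45k: 0.08 × 43.2 = 3.456
  $45–54k: 0.17 × 62.6 = 10.642
  $55–114k: 0.17 × 62 = 10.54
  $115–124k: 0.51 × 41.7 = 21.267
  $125k+: 0.07 × 21.2 = 1.484
Post-stratified estimate = 47.389 → 47.4%.

47.4%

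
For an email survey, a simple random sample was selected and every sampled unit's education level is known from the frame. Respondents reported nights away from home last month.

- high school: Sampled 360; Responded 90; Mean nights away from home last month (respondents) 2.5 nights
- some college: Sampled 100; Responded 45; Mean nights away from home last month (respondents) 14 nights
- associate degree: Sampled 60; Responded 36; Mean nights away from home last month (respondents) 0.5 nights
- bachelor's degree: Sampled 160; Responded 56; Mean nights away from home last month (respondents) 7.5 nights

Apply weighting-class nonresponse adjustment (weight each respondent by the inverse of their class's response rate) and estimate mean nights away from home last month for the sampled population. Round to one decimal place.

Response rates by class: high school 90/360 = 25%, some college 45/100 = 45%, associate degree 36/60 = 60%, bachelor's degree 56/160 = 35%.
Each respondent's weight = sampled/responded in their class; summing within a class gives n_sampled, so:
  high school: 360 × 2.5 = 900
  some college: 100 × 14 = 1400
  associate degree: 60 × 0.5 = 30
  bachelor's degree: 160 × 7.5 = 1200
Adjusted estimate = 3530 / 680 = 5.19118 → 5.2.

5.2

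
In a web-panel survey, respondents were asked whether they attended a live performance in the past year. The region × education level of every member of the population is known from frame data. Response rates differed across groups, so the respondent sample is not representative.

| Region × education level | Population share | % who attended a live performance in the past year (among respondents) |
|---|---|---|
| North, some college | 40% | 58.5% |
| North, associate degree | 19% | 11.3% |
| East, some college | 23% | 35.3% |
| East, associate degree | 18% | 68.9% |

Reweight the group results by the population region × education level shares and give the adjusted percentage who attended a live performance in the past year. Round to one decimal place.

46.1%

Weight each group's respondent value by its population share:
  North, some college: 0.4 × 58.5 = 23.4
  North, associate degree: 0.19 × 11.3 = 2.147
  East, some college: 0.23 × 35.3 = 8.119
  East, associate degree: 0.18 × 68.9 = 12.402
Post-stratified estimate = 46.068 → 46.1%.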